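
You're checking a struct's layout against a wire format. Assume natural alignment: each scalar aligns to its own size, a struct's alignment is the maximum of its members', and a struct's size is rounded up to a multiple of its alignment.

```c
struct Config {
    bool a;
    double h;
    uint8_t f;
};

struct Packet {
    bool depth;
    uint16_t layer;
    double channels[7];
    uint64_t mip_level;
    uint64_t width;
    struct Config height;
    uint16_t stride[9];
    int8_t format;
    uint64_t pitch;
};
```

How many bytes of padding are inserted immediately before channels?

Config: 0..1  a  (1B, 1-aligned); 1..8  -- padding (7B); 8..16  h  (8B, 8-aligned); 16..17  f  (1B, 1-aligned); 17..24  -- tail padding (7B); sizeof = 24, alignof = 8
0..1  depth  (1B, 1-aligned)
1..2  -- padding (1B)
2..4  layer  (2B, 2-aligned)
4..8  -- padding (4B)
8..64  channels  (56B, 8-aligned)

4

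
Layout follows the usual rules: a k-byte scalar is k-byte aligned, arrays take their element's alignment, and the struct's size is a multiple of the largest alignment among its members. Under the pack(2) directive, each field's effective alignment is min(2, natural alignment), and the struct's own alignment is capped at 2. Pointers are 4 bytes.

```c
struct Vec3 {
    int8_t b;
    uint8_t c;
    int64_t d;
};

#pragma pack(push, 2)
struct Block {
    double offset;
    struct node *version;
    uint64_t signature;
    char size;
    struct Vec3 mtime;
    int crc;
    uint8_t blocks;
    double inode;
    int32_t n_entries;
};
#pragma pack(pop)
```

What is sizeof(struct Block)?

56

Vec3: 0..1  b  (1B, 1-aligned); 1..2  c  (1B, 1-aligned); 2..8  -- padding (6B); 8..16  d  (8B, 8-aligned); sizeof = 16, alignof = 8
0..8  offset  (8B, 2-aligned)
8..12  version  (4B, 2-aligned)
12..20  signature  (8B, 2-aligned)
20..21  size  (1B, 1-aligned)
21..22  -- padding (1B)
22..38  mtime  (16B, 2-aligned)
38..42  crc  (4B, 2-aligned)
42..43  blocks  (1B, 1-aligned)
43..44  -- padding (1B)
44..52  inode  (8B, 2-aligned)
52..56  n_entries  (4B, 2-aligned)
sizeof = 56, alignof = 2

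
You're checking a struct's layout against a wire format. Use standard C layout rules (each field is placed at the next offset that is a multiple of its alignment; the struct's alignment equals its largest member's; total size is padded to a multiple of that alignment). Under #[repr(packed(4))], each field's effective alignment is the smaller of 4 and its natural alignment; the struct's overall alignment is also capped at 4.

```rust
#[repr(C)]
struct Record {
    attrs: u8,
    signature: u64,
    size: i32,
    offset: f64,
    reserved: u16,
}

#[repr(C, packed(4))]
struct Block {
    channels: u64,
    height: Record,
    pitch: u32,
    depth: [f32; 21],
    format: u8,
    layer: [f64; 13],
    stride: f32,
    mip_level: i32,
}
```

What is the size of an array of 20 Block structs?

Record: @0: attrs [1B, align 1] → 1; +7 pad (align 8); @8: signature [8B, align 8] → 16; @16: size [4B, align 4] → 20; +4 pad (align 8); @24: offset [8B, align 8] → 32; @32: reserved [2B, align 2] → 34; +6 tail pad (align 8); size 40, align 8
@0: channels [8B, align 4] → 8
@8: height [40B, align 4] → 48
@48: pitch [4B, align 4] → 52
@52: depth [84B, align 4] → 136
@136: format [1B, align 1] → 137
+3 pad (align 4)
@140: layer [104B, align 4] → 244
@244: stride [4B, align 4] → 248
@248: mip_level [4B, align 4] → 252
size 252, align 4
array of 20: 20 × 252 = 5040

5040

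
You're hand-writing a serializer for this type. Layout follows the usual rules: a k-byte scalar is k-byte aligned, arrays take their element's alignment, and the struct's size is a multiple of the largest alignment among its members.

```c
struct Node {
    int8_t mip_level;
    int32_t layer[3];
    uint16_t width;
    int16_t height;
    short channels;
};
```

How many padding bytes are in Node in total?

5

mip_level at 0 (size 1, align 1) → ends 1
pad 3 to align 4 for layer
layer at 4 (size 12, align 4) → ends 16
width at 16 (size 2, align 2) → ends 18
height at 18 (size 2, align 2) → ends 20
channels at 20 (size 2, align 2) → ends 22
tail pad 2 to reach multiple of 4
total 24 bytes, alignment 4
data bytes 19, size 24 → padding 5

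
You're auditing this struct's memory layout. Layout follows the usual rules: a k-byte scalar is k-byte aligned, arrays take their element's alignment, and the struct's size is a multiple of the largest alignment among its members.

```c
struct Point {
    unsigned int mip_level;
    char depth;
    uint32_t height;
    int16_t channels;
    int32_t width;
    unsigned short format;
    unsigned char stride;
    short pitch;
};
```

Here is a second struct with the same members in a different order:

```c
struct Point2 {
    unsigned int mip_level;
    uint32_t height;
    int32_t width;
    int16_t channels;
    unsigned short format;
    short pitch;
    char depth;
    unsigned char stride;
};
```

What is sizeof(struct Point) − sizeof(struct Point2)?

8

0..4  mip_level  (4B, 4-aligned)
4..5  depth  (1B, 1-aligned)
5..8  -- padding (3B)
8..12  height  (4B, 4-aligned)
12..14  channels  (2B, 2-aligned)
14..16  -- padding (2B)
16..20  width  (4B, 4-aligned)
20..22  format  (2B, 2-aligned)
22..23  stride  (1B, 1-aligned)
23..24  -- padding (1B)
24..26  pitch  (2B, 2-aligned)
26..28  -- tail padding (2B)
sizeof = 28, alignof = 4
— Point2 —
0..4  mip_level  (4B, 4-aligned)
4..8  height  (4B, 4-aligned)
8..12  width  (4B, 4-aligned)
12..14  channels  (2B, 2-aligned)
14..16  format  (2B, 2-aligned)
16..18  pitch  (2B, 2-aligned)
18..19  depth  (1B, 1-aligned)
19..20  stride  (1B, 1-aligned)
sizeof = 20, alignof = 4
28 − 20 = 8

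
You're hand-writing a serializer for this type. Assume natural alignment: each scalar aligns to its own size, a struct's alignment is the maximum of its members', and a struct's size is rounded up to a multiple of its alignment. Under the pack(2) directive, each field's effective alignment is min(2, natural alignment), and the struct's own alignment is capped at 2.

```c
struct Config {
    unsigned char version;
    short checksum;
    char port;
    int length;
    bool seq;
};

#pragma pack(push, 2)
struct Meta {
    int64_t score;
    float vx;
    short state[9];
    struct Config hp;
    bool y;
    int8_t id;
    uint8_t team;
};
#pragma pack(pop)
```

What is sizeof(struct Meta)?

50

Config: @0: version [1B, align 1] → 1; +1 pad (align 2); @2: checksum [2B, align 2] → 4; @4: port [1B, align 1] → 5; +3 pad (align 4); @8: length [4B, align 4] → 12; @12: seq [1B, align 1] → 13; +3 tail pad (align 4); size 16, align 4
@0: score [8B, align 2] → 8
@8: vx [4B, align 2] → 12
@12: state [18B, align 2] → 30
@30: hp [16B, align 2] → 46
@46: y [1B, align 1] → 47
@47: id [1B, align 1] → 48
@48: team [1B, align 1] → 49
+1 tail pad (align 2)
size 50, align 2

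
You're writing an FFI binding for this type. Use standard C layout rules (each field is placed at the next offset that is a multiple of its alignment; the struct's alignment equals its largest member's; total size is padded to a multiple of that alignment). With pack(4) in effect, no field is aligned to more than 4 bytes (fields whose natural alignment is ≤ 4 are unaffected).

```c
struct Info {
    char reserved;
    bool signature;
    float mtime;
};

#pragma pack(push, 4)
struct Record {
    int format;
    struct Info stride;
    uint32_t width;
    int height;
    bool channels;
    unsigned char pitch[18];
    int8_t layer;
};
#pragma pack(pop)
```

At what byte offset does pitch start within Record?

Info: reserved at 0 (size 1, align 1) → ends 1; signature at 1 (size 1, align 1) → ends 2; pad 2 to align 4 for mtime; mtime at 4 (size 4, align 4) → ends 8; total 8 bytes, alignment 4
format at 0 (size 4, align 4) → ends 4
stride at 4 (size 8, align 4) → ends 12
width at 12 (size 4, align 4) → ends 16
height at 16 (size 4, align 4) → ends 20
channels at 20 (size 1, align 1) → ends 21
pitch at 21 (size 18, align 1) → ends 39

21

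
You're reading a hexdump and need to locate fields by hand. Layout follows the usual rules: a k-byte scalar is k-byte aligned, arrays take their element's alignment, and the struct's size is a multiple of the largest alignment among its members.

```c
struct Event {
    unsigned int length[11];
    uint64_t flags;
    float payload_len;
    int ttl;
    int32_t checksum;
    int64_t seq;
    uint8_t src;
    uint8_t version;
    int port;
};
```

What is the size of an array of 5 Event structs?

440

@0: length [44B, align 4] → 44
+4 pad (align 8)
@48: flags [8B, align 8] → 56
@56: payload_len [4B, align 4] → 60
@60: ttl [4B, align 4] → 64
@64: checksum [4B, align 4] → 68
+4 pad (align 8)
@72: seq [8B, align 8] → 80
@80: src [1B, align 1] → 81
@81: version [1B, align 1] → 82
+2 pad (align 4)
@84: port [4B, align 4] → 88
size 88, align 8
array of 5: 5 × 88 = 440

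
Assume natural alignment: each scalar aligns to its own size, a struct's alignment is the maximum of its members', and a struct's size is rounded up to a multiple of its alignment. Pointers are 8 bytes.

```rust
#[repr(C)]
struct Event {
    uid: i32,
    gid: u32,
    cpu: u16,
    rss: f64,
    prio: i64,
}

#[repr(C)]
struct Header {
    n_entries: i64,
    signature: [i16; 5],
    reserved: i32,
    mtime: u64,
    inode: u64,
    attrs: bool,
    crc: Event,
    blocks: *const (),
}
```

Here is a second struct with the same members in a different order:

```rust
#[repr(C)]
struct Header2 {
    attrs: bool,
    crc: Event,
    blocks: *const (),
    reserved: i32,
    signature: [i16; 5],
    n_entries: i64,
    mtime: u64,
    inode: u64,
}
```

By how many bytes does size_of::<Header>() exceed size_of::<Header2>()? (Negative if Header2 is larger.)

0

Event: @0: uid [4B, align 4] → 4; @4: gid [4B, align 4] → 8; @8: cpu [2B, align 2] → 10; +6 pad (align 8); @16: rss [8B, align 8] → 24; @24: prio [8B, align 8] → 32; size 32, align 8
@0: n_entries [8B, align 8] → 8
@8: signature [10B, align 2] → 18
+2 pad (align 4)
@20: reserved [4B, align 4] → 24
@24: mtime [8B, align 8] → 32
@32: inode [8B, align 8] → 40
@40: attrs [1B, align 1] → 41
+7 pad (align 8)
@48: crc [32B, align 8] → 80
@80: blocks [8B, align 8] → 88
size 88, align 8
— Header2 —
@0: attrs [1B, align 1] → 1
+7 pad (align 8)
@8: crc [32B, align 8] → 40
@40: blocks [8B, align 8] → 48
@48: reserved [4B, align 4] → 52
@52: signature [10B, align 2] → 62
+2 pad (align 8)
@64: n_entries [8B, align 8] → 72
@72: mtime [8B, align 8] → 80
@80: inode [8B, align 8] → 88
size 88, align 8
88 − 88 = 0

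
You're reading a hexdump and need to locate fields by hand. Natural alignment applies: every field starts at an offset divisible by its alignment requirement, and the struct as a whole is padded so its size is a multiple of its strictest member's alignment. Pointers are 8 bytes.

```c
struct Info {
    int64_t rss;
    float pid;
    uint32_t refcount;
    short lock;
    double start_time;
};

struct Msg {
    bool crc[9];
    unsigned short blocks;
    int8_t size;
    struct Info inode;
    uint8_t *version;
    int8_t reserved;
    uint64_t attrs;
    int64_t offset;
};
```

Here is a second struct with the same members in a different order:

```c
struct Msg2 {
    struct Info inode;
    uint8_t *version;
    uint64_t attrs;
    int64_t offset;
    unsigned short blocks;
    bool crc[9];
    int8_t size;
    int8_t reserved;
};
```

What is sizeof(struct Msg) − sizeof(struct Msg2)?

Info: @0: rss [8B, align 8] → 8; @8: pid [4B, align 4] → 12; @12: refcount [4B, align 4] → 16; @16: lock [2B, align 2] → 18; +6 pad (align 8); @24: start_time [8B, align 8] → 32; size 32, align 8
@0: crc [9B, align 1] → 9
+1 pad (align 2)
@10: blocks [2B, align 2] → 12
@12: size [1B, align 1] → 13
+3 pad (align 8)
@16: inode [32B, align 8] → 48
@48: version [8B, align 8] → 56
@56: reserved [1B, align 1] → 57
+7 pad (align 8)
@64: attrs [8B, align 8] → 72
@72: offset [8B, align 8] → 80
size 80, align 8
— Msg2 —
@0: inode [32B, align 8] → 32
@32: version [8B, align 8] → 40
@40: attrs [8B, align 8] → 48
@48: offset [8B, align 8] → 56
@56: blocks [2B, align 2] → 58
@58: crc [9B, align 1] → 67
@67: size [1B, align 1] → 68
@68: reserved [1B, align 1] → 69
+3 tail pad (align 8)
size 72, align 8
80 − 72 = 8

8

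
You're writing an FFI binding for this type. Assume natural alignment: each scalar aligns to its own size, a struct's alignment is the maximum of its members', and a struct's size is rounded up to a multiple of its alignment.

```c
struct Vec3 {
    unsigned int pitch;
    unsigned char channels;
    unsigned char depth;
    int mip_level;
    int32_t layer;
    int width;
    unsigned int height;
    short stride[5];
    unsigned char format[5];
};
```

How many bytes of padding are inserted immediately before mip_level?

pitch at 0 (size 4, align 4) → ends 4
channels at 4 (size 1, align 1) → ends 5
depth at 5 (size 1, align 1) → ends 6
pad 2 to align 4 for mip_level
mip_level at 8 (size 4, align 4) → ends 12

2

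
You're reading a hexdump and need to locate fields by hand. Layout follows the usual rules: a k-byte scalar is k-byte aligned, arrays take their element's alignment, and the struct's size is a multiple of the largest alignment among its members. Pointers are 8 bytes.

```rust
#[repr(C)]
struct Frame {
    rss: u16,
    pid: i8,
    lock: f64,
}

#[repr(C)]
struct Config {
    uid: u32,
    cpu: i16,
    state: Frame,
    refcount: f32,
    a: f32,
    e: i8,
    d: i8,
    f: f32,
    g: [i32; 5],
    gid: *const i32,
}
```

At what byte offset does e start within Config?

Frame: 0..2  rss  (2B, 2-aligned); 2..3  pid  (1B, 1-aligned); 3..8  -- padding (5B); 8..16  lock  (8B, 8-aligned); sizeof = 16, alignof = 8
0..4  uid  (4B, 4-aligned)
4..6  cpu  (2B, 2-aligned)
6..8  -- padding (2B)
8..24  state  (16B, 8-aligned)
24..28  refcount  (4B, 4-aligned)
28..32  a  (4B, 4-aligned)
32..33  e  (1B, 1-aligned)

32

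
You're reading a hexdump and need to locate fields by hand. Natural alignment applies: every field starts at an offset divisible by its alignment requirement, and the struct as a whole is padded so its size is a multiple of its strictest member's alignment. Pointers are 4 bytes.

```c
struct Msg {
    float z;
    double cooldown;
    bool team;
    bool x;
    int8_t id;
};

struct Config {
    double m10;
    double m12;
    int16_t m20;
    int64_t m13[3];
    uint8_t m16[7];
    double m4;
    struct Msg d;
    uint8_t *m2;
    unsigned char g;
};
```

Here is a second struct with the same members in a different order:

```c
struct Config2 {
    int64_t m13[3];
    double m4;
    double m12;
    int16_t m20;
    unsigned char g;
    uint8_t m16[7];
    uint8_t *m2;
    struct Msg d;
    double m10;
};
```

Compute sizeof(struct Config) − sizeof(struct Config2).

8

Msg: 0..4  z  (4B, 4-aligned); 4..8  -- padding (4B); 8..16  cooldown  (8B, 8-aligned); 16..17  team  (1B, 1-aligned); 17..18  x  (1B, 1-aligned); 18..19  id  (1B, 1-aligned); 19..24  -- tail padding (5B); sizeof = 24, alignof = 8
0..8  m10  (8B, 8-aligned)
8..16  m12  (8B, 8-aligned)
16..18  m20  (2B, 2-aligned)
18..24  -- padding (6B)
24..48  m13  (24B, 8-aligned)
48..55  m16  (7B, 1-aligned)
55..56  -- padding (1B)
56..64  m4  (8B, 8-aligned)
64..88  d  (24B, 8-aligned)
88..92  m2  (4B, 4-aligned)
92..93  g  (1B, 1-aligned)
93..96  -- tail padding (3B)
sizeof = 96, alignof = 8
— Config2 —
0..24  m13  (24B, 8-aligned)
24..32  m4  (8B, 8-aligned)
32..40  m12  (8B, 8-aligned)
40..42  m20  (2B, 2-aligned)
42..43  g  (1B, 1-aligned)
43..50  m16  (7B, 1-aligned)
50..52  -- padding (2B)
52..56  m2  (4B, 4-aligned)
56..80  d  (24B, 8-aligned)
80..88  m10  (8B, 8-aligned)
sizeof = 88, alignof = 8
96 − 88 = 8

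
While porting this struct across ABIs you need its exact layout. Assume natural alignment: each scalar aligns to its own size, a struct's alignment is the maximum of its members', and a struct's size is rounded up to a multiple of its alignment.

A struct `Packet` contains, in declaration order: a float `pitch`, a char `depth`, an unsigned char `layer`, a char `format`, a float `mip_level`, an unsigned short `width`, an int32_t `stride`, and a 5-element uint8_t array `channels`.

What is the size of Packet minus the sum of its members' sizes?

6

pitch at 0 (size 4, align 4) → ends 4
depth at 4 (size 1, align 1) → ends 5
layer at 5 (size 1, align 1) → ends 6
format at 6 (size 1, align 1) → ends 7
pad 1 to align 4 for mip_level
mip_level at 8 (size 4, align 4) → ends 12
width at 12 (size 2, align 2) → ends 14
pad 2 to align 4 for stride
stride at 16 (size 4, align 4) → ends 20
channels at 20 (size 5, align 1) → ends 25
tail pad 3 to reach multiple of 4
total 28 bytes, alignment 4
data bytes 22, size 28 → padding 6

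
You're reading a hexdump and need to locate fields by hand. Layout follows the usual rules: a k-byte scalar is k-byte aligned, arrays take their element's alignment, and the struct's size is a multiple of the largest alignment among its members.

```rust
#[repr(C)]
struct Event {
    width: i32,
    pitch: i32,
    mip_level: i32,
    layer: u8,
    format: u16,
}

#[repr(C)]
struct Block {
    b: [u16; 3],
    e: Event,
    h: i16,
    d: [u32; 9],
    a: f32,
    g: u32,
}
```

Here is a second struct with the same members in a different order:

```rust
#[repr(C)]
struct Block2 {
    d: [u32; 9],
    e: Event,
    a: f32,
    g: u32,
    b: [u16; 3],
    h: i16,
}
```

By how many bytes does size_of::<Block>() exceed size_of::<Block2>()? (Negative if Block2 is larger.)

4

Event: width at 0 (size 4, align 4) → ends 4; pitch at 4 (size 4, align 4) → ends 8; mip_level at 8 (size 4, align 4) → ends 12; layer at 12 (size 1, align 1) → ends 13; pad 1 to align 2 for format; format at 14 (size 2, align 2) → ends 16; total 16 bytes, alignment 4
b at 0 (size 6, align 2) → ends 6
pad 2 to align 4 for e
e at 8 (size 16, align 4) → ends 24
h at 24 (size 2, align 2) → ends 26
pad 2 to align 4 for d
d at 28 (size 36, align 4) → ends 64
a at 64 (size 4, align 4) → ends 68
g at 68 (size 4, align 4) → ends 72
total 72 bytes, alignment 4
— Block2 —
d at 0 (size 36, align 4) → ends 36
e at 36 (size 16, align 4) → ends 52
a at 52 (size 4, align 4) → ends 56
g at 56 (size 4, align 4) → ends 60
b at 60 (size 6, align 2) → ends 66
h at 66 (size 2, align 2) → ends 68
total 68 bytes, alignment 4
72 − 68 = 4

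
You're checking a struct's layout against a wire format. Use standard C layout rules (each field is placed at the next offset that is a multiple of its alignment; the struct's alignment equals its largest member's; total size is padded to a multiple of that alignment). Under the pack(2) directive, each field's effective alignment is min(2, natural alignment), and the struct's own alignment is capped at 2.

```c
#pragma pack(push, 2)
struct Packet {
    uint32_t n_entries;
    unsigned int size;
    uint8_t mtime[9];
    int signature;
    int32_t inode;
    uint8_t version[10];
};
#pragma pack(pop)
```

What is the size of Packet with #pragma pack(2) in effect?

0..4  n_entries  (4B, 2-aligned)
4..8  size  (4B, 2-aligned)
8..17  mtime  (9B, 1-aligned)
17..18  -- padding (1B)
18..22  signature  (4B, 2-aligned)
22..26  inode  (4B, 2-aligned)
26..36  version  (10B, 1-aligned)
sizeof = 36, alignof = 2

36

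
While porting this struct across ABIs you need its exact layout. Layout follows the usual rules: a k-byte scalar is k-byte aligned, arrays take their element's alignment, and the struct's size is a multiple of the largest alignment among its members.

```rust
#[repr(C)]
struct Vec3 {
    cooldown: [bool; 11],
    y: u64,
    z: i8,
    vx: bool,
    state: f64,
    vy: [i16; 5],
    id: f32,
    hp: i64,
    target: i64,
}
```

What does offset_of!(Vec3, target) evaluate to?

64

cooldown at 0 (size 11, align 1) → ends 11
pad 5 to align 8 for y
y at 16 (size 8, align 8) → ends 24
z at 24 (size 1, align 1) → ends 25
vx at 25 (size 1, align 1) → ends 26
pad 6 to align 8 for state
state at 32 (size 8, align 8) → ends 40
vy at 40 (size 10, align 2) → ends 50
pad 2 to align 4 for id
id at 52 (size 4, align 4) → ends 56
hp at 56 (size 8, align 8) → ends 64
target at 64 (size 8, align 8) → ends 72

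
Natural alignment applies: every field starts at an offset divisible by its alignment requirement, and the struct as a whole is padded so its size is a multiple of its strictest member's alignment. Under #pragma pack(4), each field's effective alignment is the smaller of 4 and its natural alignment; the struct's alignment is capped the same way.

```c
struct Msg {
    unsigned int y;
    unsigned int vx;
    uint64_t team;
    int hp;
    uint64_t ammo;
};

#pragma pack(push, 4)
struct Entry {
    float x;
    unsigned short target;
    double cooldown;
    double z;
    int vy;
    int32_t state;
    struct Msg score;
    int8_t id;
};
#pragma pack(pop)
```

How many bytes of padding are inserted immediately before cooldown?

Msg: y at 0 (size 4, align 4) → ends 4; vx at 4 (size 4, align 4) → ends 8; team at 8 (size 8, align 8) → ends 16; hp at 16 (size 4, align 4) → ends 20; pad 4 to align 8 for ammo; ammo at 24 (size 8, align 8) → ends 32; total 32 bytes, alignment 8
x at 0 (size 4, align 4) → ends 4
target at 4 (size 2, align 2) → ends 6
pad 2 to align 4 for cooldown
cooldown at 8 (size 8, align 4) → ends 16

2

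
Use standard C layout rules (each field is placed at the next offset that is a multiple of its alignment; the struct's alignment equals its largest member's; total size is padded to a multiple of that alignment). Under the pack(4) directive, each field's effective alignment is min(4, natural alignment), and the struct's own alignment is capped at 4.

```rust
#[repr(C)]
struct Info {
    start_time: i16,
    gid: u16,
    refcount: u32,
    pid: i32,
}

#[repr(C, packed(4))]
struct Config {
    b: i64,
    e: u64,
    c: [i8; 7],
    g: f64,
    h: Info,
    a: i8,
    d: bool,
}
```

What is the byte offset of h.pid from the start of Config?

Info: 0..2  start_time  (2B, 2-aligned); 2..4  gid  (2B, 2-aligned); 4..8  refcount  (4B, 4-aligned); 8..12  pid  (4B, 4-aligned); sizeof = 12, alignof = 4
0..8  b  (8B, 4-aligned)
8..16  e  (8B, 4-aligned)
16..23  c  (7B, 1-aligned)
23..24  -- padding (1B)
24..32  g  (8B, 4-aligned)
32..44  h  (12B, 4-aligned)
within Info: pid at 8
32 + 8 = 40

40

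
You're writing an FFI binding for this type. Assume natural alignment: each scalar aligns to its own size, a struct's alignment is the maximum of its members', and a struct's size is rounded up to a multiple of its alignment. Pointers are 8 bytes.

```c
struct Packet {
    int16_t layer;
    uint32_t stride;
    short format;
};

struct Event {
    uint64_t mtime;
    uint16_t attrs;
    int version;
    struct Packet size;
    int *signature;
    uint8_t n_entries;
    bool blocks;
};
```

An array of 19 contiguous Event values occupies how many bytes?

Packet: @0: layer [2B, align 2] → 2; +2 pad (align 4); @4: stride [4B, align 4] → 8; @8: format [2B, align 2] → 10; +2 tail pad (align 4); size 12, align 4
@0: mtime [8B, align 8] → 8
@8: attrs [2B, align 2] → 10
+2 pad (align 4)
@12: version [4B, align 4] → 16
@16: size [12B, align 4] → 28
+4 pad (align 8)
@32: signature [8B, align 8] → 40
@40: n_entries [1B, align 1] → 41
@41: blocks [1B, align 1] → 42
+6 tail pad (align 8)
size 48, align 8
array of 19: 19 × 48 = 912

912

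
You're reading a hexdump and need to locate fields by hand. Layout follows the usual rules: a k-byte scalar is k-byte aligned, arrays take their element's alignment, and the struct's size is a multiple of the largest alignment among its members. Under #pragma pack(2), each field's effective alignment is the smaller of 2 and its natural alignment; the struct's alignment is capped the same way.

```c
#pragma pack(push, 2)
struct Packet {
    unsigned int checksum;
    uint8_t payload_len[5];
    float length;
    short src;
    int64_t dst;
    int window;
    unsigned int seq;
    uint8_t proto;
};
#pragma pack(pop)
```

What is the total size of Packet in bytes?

checksum at 0 (size 4, align 2) → ends 4
payload_len at 4 (size 5, align 1) → ends 9
pad 1 to align 2 for length
length at 10 (size 4, align 2) → ends 14
src at 14 (size 2, align 2) → ends 16
dst at 16 (size 8, align 2) → ends 24
window at 24 (size 4, align 2) → ends 28
seq at 28 (size 4, align 2) → ends 32
proto at 32 (size 1, align 1) → ends 33
tail pad 1 to reach multiple of 2
total 34 bytes, alignment 2

34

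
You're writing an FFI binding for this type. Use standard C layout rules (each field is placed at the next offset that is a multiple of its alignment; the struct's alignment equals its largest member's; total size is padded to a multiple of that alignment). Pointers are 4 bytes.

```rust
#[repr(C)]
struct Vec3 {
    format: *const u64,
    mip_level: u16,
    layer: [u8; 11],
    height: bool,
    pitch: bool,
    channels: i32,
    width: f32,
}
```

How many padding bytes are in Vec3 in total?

1

@0: format [4B, align 4] → 4
@4: mip_level [2B, align 2] → 6
@6: layer [11B, align 1] → 17
@17: height [1B, align 1] → 18
@18: pitch [1B, align 1] → 19
+1 pad (align 4)
@20: channels [4B, align 4] → 24
@24: width [4B, align 4] → 28
size 28, align 4
data bytes 27, size 28 → padding 1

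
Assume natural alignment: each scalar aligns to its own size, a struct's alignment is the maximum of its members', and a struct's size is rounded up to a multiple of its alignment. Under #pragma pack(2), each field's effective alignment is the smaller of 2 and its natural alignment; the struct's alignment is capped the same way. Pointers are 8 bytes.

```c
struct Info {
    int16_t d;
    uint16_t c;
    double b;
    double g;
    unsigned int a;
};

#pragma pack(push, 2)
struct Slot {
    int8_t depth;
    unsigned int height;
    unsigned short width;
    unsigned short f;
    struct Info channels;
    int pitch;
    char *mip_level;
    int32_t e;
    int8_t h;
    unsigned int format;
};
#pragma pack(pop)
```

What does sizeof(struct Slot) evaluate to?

Info: 0..2  d  (2B, 2-aligned); 2..4  c  (2B, 2-aligned); 4..8  -- padding (4B); 8..16  b  (8B, 8-aligned); 16..24  g  (8B, 8-aligned); 24..28  a  (4B, 4-aligned); 28..32  -- tail padding (4B); sizeof = 32, alignof = 8
0..1  depth  (1B, 1-aligned)
1..2  -- padding (1B)
2..6  height  (4B, 2-aligned)
6..8  width  (2B, 2-aligned)
8..10  f  (2B, 2-aligned)
10..42  channels  (32B, 2-aligned)
42..46  pitch  (4B, 2-aligned)
46..54  mip_level  (8B, 2-aligned)
54..58  e  (4B, 2-aligned)
58..59  h  (1B, 1-aligned)
59..60  -- padding (1B)
60..64  format  (4B, 2-aligned)
sizeof = 64, alignof = 2

64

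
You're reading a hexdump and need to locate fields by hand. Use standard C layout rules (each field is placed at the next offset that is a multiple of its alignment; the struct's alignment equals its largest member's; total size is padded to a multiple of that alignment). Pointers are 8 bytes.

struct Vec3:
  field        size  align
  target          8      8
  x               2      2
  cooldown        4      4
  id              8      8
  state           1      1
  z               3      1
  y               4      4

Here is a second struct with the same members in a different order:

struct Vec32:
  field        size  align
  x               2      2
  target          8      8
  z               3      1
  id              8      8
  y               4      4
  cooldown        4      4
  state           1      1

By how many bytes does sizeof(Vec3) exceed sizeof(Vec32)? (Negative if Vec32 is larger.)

-16

@0: target [8B, align 8] → 8
@8: x [2B, align 2] → 10
+2 pad (align 4)
@12: cooldown [4B, align 4] → 16
@16: id [8B, align 8] → 24
@24: state [1B, align 1] → 25
@25: z [3B, align 1] → 28
@28: y [4B, align 4] → 32
size 32, align 8
— Vec32 —
@0: x [2B, align 2] → 2
+6 pad (align 8)
@8: target [8B, align 8] → 16
@16: z [3B, align 1] → 19
+5 pad (align 8)
@24: id [8B, align 8] → 32
@32: y [4B, align 4] → 36
@36: cooldown [4B, align 4] → 40
@40: state [1B, align 1] → 41
+7 tail pad (align 8)
size 48, align 8
32 − 48 = -16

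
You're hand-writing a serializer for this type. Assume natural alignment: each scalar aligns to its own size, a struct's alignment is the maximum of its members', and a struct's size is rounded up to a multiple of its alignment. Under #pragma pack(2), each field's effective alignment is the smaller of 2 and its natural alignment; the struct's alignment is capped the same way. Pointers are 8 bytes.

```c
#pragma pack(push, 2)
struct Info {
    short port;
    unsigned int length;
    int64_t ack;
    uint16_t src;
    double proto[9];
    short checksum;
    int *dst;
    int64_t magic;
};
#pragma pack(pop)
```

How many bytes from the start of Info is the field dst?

@0: port [2B, align 2] → 2
@2: length [4B, align 2] → 6
@6: ack [8B, align 2] → 14
@14: src [2B, align 2] → 16
@16: proto [72B, align 2] → 88
@88: checksum [2B, align 2] → 90
@90: dst [8B, align 2] → 98

90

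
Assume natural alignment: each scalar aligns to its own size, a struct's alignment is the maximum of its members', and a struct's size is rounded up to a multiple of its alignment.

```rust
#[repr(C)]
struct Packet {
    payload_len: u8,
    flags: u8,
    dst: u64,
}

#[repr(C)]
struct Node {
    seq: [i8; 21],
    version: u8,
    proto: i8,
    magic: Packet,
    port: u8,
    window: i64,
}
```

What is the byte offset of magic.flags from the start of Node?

25

Packet: 0..1  payload_len  (1B, 1-aligned); 1..2  flags  (1B, 1-aligned); 2..8  -- padding (6B); 8..16  dst  (8B, 8-aligned); sizeof = 16, alignof = 8
0..21  seq  (21B, 1-aligned)
21..22  version  (1B, 1-aligned)
22..23  proto  (1B, 1-aligned)
23..24  -- padding (1B)
24..40  magic  (16B, 8-aligned)
within Packet: flags at 1
24 + 1 = 25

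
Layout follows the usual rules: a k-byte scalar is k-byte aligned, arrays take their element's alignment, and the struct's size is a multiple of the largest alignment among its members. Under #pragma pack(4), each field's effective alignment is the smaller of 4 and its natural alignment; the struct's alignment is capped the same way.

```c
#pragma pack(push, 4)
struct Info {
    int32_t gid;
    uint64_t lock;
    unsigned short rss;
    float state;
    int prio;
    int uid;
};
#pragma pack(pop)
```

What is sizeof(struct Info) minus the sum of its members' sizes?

gid at 0 (size 4, align 4) → ends 4
lock at 4 (size 8, align 4) → ends 12
rss at 12 (size 2, align 2) → ends 14
pad 2 to align 4 for state
state at 16 (size 4, align 4) → ends 20
prio at 20 (size 4, align 4) → ends 24
uid at 24 (size 4, align 4) → ends 28
total 28 bytes, alignment 4
data bytes 26, size 28 → padding 2

2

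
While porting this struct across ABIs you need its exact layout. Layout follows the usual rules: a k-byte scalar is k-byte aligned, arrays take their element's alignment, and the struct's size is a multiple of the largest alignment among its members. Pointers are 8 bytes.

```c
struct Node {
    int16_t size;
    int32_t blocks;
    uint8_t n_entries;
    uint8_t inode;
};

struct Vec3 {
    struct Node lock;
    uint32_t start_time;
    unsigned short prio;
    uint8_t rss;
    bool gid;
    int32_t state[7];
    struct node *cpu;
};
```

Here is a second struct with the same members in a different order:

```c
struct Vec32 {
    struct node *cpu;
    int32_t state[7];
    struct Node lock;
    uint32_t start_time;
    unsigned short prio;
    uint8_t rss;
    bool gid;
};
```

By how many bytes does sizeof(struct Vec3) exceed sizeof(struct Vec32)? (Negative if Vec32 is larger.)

0

Node: @0: size [2B, align 2] → 2; +2 pad (align 4); @4: blocks [4B, align 4] → 8; @8: n_entries [1B, align 1] → 9; @9: inode [1B, align 1] → 10; +2 tail pad (align 4); size 12, align 4
@0: lock [12B, align 4] → 12
@12: start_time [4B, align 4] → 16
@16: prio [2B, align 2] → 18
@18: rss [1B, align 1] → 19
@19: gid [1B, align 1] → 20
@20: state [28B, align 4] → 48
@48: cpu [8B, align 8] → 56
size 56, align 8
— Vec32 —
@0: cpu [8B, align 8] → 8
@8: state [28B, align 4] → 36
@36: lock [12B, align 4] → 48
@48: start_time [4B, align 4] → 52
@52: prio [2B, align 2] → 54
@54: rss [1B, align 1] → 55
@55: gid [1B, align 1] → 56
size 56, align 8
56 − 56 = 0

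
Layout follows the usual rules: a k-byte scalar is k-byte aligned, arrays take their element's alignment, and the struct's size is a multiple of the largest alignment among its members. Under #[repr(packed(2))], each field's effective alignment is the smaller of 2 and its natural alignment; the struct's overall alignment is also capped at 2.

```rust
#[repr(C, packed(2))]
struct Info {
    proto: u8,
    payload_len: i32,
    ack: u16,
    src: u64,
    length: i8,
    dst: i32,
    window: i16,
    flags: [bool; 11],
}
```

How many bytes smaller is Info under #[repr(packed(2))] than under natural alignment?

natural layout:
  0..1  proto  (1B, 1-aligned)
  1..4  -- padding (3B)
  4..8  payload_len  (4B, 4-aligned)
  8..10  ack  (2B, 2-aligned)
  10..16  -- padding (6B)
  16..24  src  (8B, 8-aligned)
  24..25  length  (1B, 1-aligned)
  25..28  -- padding (3B)
  28..32  dst  (4B, 4-aligned)
  32..34  window  (2B, 2-aligned)
  34..45  flags  (11B, 1-aligned)
  45..48  -- tail padding (3B)
  sizeof = 48, alignof = 8
packed(2) layout:
  0..1  proto  (1B, 1-aligned)
  1..2  -- padding (1B)
  2..6  payload_len  (4B, 2-aligned)
  6..8  ack  (2B, 2-aligned)
  8..16  src  (8B, 2-aligned)
  16..17  length  (1B, 1-aligned)
  17..18  -- padding (1B)
  18..22  dst  (4B, 2-aligned)
  22..24  window  (2B, 2-aligned)
  24..35  flags  (11B, 1-aligned)
  35..36  -- tail padding (1B)
  sizeof = 36, alignof = 2
48 − 36 = 12

12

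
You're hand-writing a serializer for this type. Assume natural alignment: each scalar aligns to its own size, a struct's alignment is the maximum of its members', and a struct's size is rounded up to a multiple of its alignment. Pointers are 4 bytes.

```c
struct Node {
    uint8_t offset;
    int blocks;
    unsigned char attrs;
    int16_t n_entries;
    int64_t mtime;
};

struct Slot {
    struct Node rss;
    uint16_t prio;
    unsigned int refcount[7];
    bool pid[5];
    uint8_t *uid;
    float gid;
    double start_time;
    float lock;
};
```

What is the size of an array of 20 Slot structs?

1760

Node: offset at 0 (size 1, align 1) → ends 1; pad 3 to align 4 for blocks; blocks at 4 (size 4, align 4) → ends 8; attrs at 8 (size 1, align 1) → ends 9; pad 1 to align 2 for n_entries; n_entries at 10 (size 2, align 2) → ends 12; pad 4 to align 8 for mtime; mtime at 16 (size 8, align 8) → ends 24; total 24 bytes, alignment 8
rss at 0 (size 24, align 8) → ends 24
prio at 24 (size 2, align 2) → ends 26
pad 2 to align 4 for refcount
refcount at 28 (size 28, align 4) → ends 56
pid at 56 (size 5, align 1) → ends 61
pad 3 to align 4 for uid
uid at 64 (size 4, align 4) → ends 68
gid at 68 (size 4, align 4) → ends 72
start_time at 72 (size 8, align 8) → ends 80
lock at 80 (size 4, align 4) → ends 84
tail pad 4 to reach multiple of 8
total 88 bytes, alignment 8
array of 20: 20 × 88 = 1760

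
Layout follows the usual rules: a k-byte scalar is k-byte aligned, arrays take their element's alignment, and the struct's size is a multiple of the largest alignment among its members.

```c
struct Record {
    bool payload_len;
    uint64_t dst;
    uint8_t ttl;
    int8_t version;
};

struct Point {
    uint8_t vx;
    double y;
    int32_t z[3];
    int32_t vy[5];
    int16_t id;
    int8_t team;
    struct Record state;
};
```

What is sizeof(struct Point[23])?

Record: 0..1  payload_len  (1B, 1-aligned); 1..8  -- padding (7B); 8..16  dst  (8B, 8-aligned); 16..17  ttl  (1B, 1-aligned); 17..18  version  (1B, 1-aligned); 18..24  -- tail padding (6B); sizeof = 24, alignof = 8
0..1  vx  (1B, 1-aligned)
1..8  -- padding (7B)
8..16  y  (8B, 8-aligned)
16..28  z  (12B, 4-aligned)
28..48  vy  (20B, 4-aligned)
48..50  id  (2B, 2-aligned)
50..51  team  (1B, 1-aligned)
51..56  -- padding (5B)
56..80  state  (24B, 8-aligned)
sizeof = 80, alignof = 8
array of 23: 23 × 80 = 1840

1840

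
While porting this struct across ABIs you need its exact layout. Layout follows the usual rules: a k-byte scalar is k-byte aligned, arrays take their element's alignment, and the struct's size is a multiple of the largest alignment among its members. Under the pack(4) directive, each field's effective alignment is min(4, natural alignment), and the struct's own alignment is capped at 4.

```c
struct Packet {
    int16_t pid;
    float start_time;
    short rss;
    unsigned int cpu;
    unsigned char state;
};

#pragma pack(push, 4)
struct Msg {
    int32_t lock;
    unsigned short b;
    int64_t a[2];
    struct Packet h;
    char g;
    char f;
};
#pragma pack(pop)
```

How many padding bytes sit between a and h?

Packet: 0..2  pid  (2B, 2-aligned); 2..4  -- padding (2B); 4..8  start_time  (4B, 4-aligned); 8..10  rss  (2B, 2-aligned); 10..12  -- padding (2B); 12..16  cpu  (4B, 4-aligned); 16..17  state  (1B, 1-aligned); 17..20  -- tail padding (3B); sizeof = 20, alignof = 4
0..4  lock  (4B, 4-aligned)
4..6  b  (2B, 2-aligned)
6..8  -- padding (2B)
8..24  a  (16B, 4-aligned)
24..44  h  (20B, 4-aligned)

0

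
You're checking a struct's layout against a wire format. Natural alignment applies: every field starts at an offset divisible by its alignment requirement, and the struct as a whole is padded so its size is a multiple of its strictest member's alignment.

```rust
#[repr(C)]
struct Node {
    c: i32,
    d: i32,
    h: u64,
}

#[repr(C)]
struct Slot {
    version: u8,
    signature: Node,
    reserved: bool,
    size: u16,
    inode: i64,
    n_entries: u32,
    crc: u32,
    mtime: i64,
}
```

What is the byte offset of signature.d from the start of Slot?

12

Node: 0..4  c  (4B, 4-aligned); 4..8  d  (4B, 4-aligned); 8..16  h  (8B, 8-aligned); sizeof = 16, alignof = 8
0..1  version  (1B, 1-aligned)
1..8  -- padding (7B)
8..24  signature  (16B, 8-aligned)
within Node: d at 4
8 + 4 = 12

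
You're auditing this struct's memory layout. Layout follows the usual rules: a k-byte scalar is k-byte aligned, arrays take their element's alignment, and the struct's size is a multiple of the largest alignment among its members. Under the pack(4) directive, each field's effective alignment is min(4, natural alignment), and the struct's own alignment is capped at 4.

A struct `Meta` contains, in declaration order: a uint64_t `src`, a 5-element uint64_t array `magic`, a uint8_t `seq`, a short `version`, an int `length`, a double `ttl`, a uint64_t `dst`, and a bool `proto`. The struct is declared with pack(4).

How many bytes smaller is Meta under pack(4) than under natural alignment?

4

natural layout:
  @0: src [8B, align 8] → 8
  @8: magic [40B, align 8] → 48
  @48: seq [1B, align 1] → 49
  +1 pad (align 2)
  @50: version [2B, align 2] → 52
  @52: length [4B, align 4] → 56
  @56: ttl [8B, align 8] → 64
  @64: dst [8B, align 8] → 72
  @72: proto [1B, align 1] → 73
  +7 tail pad (align 8)
  size 80, align 8
packed(4) layout:
  @0: src [8B, align 4] → 8
  @8: magic [40B, align 4] → 48
  @48: seq [1B, align 1] → 49
  +1 pad (align 2)
  @50: version [2B, align 2] → 52
  @52: length [4B, align 4] → 56
  @56: ttl [8B, align 4] → 64
  @64: dst [8B, align 4] → 72
  @72: proto [1B, align 1] → 73
  +3 tail pad (align 4)
  size 76, align 4
80 − 76 = 4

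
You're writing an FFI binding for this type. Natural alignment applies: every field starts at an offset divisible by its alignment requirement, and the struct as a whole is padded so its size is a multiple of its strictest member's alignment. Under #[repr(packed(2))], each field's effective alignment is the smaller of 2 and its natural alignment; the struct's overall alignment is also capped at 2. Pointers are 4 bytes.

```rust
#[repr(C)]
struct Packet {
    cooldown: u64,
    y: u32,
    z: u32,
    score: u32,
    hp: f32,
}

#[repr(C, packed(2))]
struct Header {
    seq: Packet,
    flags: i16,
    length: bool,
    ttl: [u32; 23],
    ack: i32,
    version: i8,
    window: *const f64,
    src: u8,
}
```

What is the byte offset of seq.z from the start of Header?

12

Packet: 0..8  cooldown  (8B, 8-aligned); 8..12  y  (4B, 4-aligned); 12..16  z  (4B, 4-aligned); 16..20  score  (4B, 4-aligned); 20..24  hp  (4B, 4-aligned); sizeof = 24, alignof = 8
0..24  seq  (24B, 2-aligned)
within Packet: z at 12
0 + 12 = 12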